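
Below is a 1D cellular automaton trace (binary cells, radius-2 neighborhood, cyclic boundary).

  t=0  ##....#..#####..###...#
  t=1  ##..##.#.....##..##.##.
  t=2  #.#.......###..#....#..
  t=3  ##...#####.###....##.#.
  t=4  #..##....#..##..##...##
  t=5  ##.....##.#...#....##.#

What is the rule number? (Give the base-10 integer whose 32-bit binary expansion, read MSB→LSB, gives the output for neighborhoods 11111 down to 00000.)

845303343

  #####|.  b31=0 t=0,i=11
  ####.|.  b30=0 t=0,i=12
  ###.#|#  b29=1 t=3,i=9
  ###..|#  b28=1 t=0,i=1
  ##.##|.  b27=0 t=1,i=19
  ##.#.|.  b26=0 t=1,i=6
  ##..#|#  b25=1 t=0,i=14
  ##...|.  b24=0 t=0,i=2
  #.###|.  b23=0 t=3,i=11
  #.##.|#  b22=1 t=1,i=0
  #.#.#|#  b21=1 t=3,i=21
  #.#..|.  b20=0 t=1,i=7
  #..##|.  b19=0 t=0,i=8
  #..#.|.  b18=0 t=2,i=14
  #...#|#  b17=1 t=0,i=20
  #....|.  b16=0 t=0,i=3
  .####|.  b15=0 t=0,i=10
  .###.|#  b14=1 t=0,i=0
  .##.#|.  b13=0 t=1,i=5
  .##..|.  b12=0 t=1,i=1
  .#.##|#  b11=1 t=3,i=22
  .#.#.|#  b10=1 t=2,i=1
  .#..#|#  b9=1 t=0,i=7
  .#...|.  b8=0 t=1,i=8
  ..###|.  b7=0 t=0,i=9
  ..##.|.  b6=0 t=1,i=4
  ..#.#|#  b5=1 t=2,i=0
  ..#..|.  b4=0 t=0,i=6
  ...##|#  b3=1 t=0,i=21
  ...#.|#  b2=1 t=0,i=5
  ....#|#  b1=1 t=0,i=4
  .....|#  b0=1 t=1,i=10
  bits 00110010011000100100111000101111 = 845303343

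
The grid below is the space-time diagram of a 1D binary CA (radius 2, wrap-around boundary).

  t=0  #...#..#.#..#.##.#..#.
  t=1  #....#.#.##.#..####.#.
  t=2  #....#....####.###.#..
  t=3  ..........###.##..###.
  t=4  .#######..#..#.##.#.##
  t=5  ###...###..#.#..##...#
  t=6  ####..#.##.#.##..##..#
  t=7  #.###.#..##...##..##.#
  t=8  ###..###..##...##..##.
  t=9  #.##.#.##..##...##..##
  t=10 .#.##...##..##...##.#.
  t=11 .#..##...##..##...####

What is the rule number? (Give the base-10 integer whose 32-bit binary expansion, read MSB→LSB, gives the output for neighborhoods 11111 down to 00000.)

  [31] ##### => .  t=4,i=3
  [30] ####. => #  t=1,i=17
  [29] ###.# => .  t=1,i=18
  [28] ###.. => #  t=3,i=20
  [27] ##.## => #  t=2,i=14
  [26] ##.#. => #  t=0,i=16
  [25] ##..# => #  t=3,i=16
  [24] ##... => #  t=3,i=21
  [23] #.### => #  t=2,i=15
  [22] #.##. => .  t=0,i=14
  [21] #.#.# => .  t=1,i=7
  [20] #.#.. => #  t=0,i=0
  [19] #..## => .  t=1,i=14
  [18] #..#. => .  t=0,i=6
  [17] #...# => .  t=0,i=2
  [16] #.... => .  t=1,i=2
  [15] .#### => #  t=1,i=16
  [14] .###. => .  t=2,i=16
  [13] .##.# => #  t=0,i=15
  [12] .##.. => #  t=3,i=15
  [11] .#.## => .  t=0,i=13
  [10] .#.#. => .  t=0,i=8
  [9] .#..# => #  t=0,i=5
  [8] .#... => .  t=0,i=1
  [7] ..### => #  t=1,i=15
  [6] ..##. => .  t=5,i=16
  [5] ..#.# => #  t=0,i=7
  [4] ..#.. => .  t=0,i=4
  [3] ...## => .  t=2,i=9
  [2] ...#. => .  t=0,i=3
  [1] ....# => .  t=1,i=3
  [0] ..... => #  t=3,i=1
  bits 01011111100100001011001010100001 = 1603318433

1603318433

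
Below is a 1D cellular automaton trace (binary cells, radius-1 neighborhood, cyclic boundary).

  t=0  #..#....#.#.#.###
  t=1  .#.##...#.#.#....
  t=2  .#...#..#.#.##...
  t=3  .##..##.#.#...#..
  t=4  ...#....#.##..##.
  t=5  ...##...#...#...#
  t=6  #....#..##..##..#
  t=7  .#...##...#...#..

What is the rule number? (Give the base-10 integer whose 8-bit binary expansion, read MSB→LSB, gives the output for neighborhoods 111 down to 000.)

  ###|.  b7=0 t=0,i=15
  ##.|.  b6=0 t=0,i=0
  #.#|.  b5=0 t=0,i=9
  #..|#  b4=1 t=0,i=1
  .##|.  b3=0 t=0,i=14
  .#.|#  b2=1 t=0,i=3
  ..#|.  b1=0 t=0,i=2
  ...|.  b0=0 t=0,i=5
  bits 00010100 = 20

20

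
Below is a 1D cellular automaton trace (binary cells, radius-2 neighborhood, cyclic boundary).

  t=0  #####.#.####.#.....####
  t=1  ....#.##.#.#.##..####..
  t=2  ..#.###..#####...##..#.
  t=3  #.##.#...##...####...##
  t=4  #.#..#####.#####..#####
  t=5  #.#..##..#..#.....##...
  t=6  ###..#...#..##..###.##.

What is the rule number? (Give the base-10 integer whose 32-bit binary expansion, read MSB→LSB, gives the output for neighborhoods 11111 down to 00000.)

  #####|.  b31=0 t=0,i=0
  ####.|.  b30=0 t=0,i=3
  ###.#|#  b29=1 t=0,i=4
  ###..|.  b28=0 t=1,i=20
  ##.##|.  b27=0 t=3,i=1
  ##.#.|.  b26=0 t=0,i=5
  ##..#|.  b25=0 t=1,i=15
  ##...|#  b24=1 t=1,i=21
  #.###|.  b23=0 t=0,i=8
  #.##.|#  b22=1 t=1,i=6
  #.#.#|#  b21=1 t=0,i=6
  #.#..|#  b20=1 t=0,i=13
  #..##|.  b19=0 t=1,i=16
  #..#.|.  b18=0 t=2,i=20
  #...#|#  b17=1 t=2,i=0
  #....|.  b16=0 t=0,i=15
  .####|#  b15=1 t=0,i=9
  .###.|#  b14=1 t=2,i=5
  .##.#|.  b13=0 t=1,i=7
  .##..|.  b12=0 t=1,i=14
  .#.##|#  b11=1 t=0,i=7
  .#.#.|#  b10=1 t=1,i=10
  .#..#|.  b9=0 t=4,i=3
  .#...|#  b8=1 t=0,i=14
  ..###|#  b7=1 t=0,i=19
  ..##.|#  b6=1 t=2,i=17
  ..#.#|#  b5=1 t=1,i=4
  ..#..|#  b4=1 t=2,i=21
  ...##|#  b3=1 t=0,i=18
  ...#.|.  b2=0 t=1,i=3
  ....#|#  b1=1 t=0,i=17
  .....|.  b0=0 t=0,i=16
  bits 00100001011100101100110111111010 = 561171962

561171962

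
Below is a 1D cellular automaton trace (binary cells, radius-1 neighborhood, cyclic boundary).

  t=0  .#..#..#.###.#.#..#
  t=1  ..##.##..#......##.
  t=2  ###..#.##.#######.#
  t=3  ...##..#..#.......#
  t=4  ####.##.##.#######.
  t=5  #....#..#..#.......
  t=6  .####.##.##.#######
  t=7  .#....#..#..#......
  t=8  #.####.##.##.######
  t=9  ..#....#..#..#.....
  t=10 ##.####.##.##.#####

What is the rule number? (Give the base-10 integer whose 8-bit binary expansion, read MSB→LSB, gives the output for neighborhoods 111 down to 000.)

27

  ### -> .   bit 7 = 0  t=0,i=10
  ##. -> .   bit 6 = 0  t=0,i=11
  #.# -> .   bit 5 = 0  t=0,i=0
  #.. -> #   bit 4 = 1  t=0,i=2
  .## -> #   bit 3 = 1  t=0,i=9
  .#. -> .   bit 2 = 0  t=0,i=1
  ..# -> #   bit 1 = 1  t=0,i=3
  ... -> #   bit 0 = 1  t=1,i=0
  bits 00011011 = 27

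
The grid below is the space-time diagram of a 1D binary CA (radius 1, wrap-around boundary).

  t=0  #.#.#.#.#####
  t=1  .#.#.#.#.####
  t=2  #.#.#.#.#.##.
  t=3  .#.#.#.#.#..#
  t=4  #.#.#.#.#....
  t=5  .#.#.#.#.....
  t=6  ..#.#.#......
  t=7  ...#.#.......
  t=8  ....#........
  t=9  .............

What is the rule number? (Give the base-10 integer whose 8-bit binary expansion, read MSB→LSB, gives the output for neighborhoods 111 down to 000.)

160

  [7] ### => #  t=0,i=9
  [6] ##. => .  t=0,i=0
  [5] #.# => #  t=0,i=1
  [4] #.. => .  t=3,i=10
  [3] .## => .  t=0,i=8
  [2] .#. => .  t=0,i=2
  [1] ..# => .  t=3,i=11
  [0] ... => .  t=4,i=10
  bits 10100000 = 160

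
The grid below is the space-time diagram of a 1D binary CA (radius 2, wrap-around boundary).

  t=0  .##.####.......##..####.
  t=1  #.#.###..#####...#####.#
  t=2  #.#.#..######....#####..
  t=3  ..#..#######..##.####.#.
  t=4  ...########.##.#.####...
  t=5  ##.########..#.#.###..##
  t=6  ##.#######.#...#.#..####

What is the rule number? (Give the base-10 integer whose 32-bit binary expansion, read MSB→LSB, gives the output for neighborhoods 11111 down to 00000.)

3802768003

  ##### -> #   bit 31 = 1  t=1,i=11
  ####. -> #   bit 30 = 1  t=0,i=6
  ###.# -> #   bit 29 = 1  t=1,i=21
  ###.. -> .   bit 28 = 0  t=0,i=7
  ##.## -> .   bit 27 = 0  t=0,i=3
  ##.#. -> .   bit 26 = 0  t=1,i=1
  ##..# -> #   bit 25 = 1  t=0,i=17
  ##... -> .   bit 24 = 0  t=0,i=8
  #.### -> #   bit 23 = 1  t=0,i=4
  #.##. -> .   bit 22 = 0  t=1,i=23
  #.#.# -> #   bit 21 = 1  t=1,i=2
  #.#.. -> .   bit 20 = 0  t=2,i=4
  #..## -> #   bit 19 = 1  t=0,i=0
  #..#. -> .   bit 18 = 0  t=2,i=23
  #...# -> .   bit 17 = 0  t=1,i=15
  #.... -> #   bit 16 = 1  t=0,i=9
  .#### -> #   bit 15 = 1  t=0,i=5
  .###. -> .   bit 14 = 0  t=1,i=5
  .##.# -> #   bit 13 = 1  t=0,i=2
  .##.. -> .   bit 12 = 0  t=0,i=16
  .#.## -> .   bit 11 = 0  t=1,i=3
  .#.#. -> .   bit 10 = 0  t=2,i=1
  .#..# -> #   bit 9 = 1  t=2,i=5
  .#... -> .   bit 8 = 0  t=3,i=23
  ..### -> #   bit 7 = 1  t=0,i=19
  ..##. -> .   bit 6 = 0  t=0,i=1
  ..#.# -> .   bit 5 = 0  t=2,i=0
  ..#.. -> .   bit 4 = 0  t=3,i=2
  ...## -> .   bit 3 = 0  t=0,i=14
  ...#. -> .   bit 2 = 0  t=3,i=1
  ....# -> #   bit 1 = 1  t=0,i=13
  ..... -> #   bit 0 = 1  t=0,i=10
  bits 11100010101010011010001010000011 = 3802768003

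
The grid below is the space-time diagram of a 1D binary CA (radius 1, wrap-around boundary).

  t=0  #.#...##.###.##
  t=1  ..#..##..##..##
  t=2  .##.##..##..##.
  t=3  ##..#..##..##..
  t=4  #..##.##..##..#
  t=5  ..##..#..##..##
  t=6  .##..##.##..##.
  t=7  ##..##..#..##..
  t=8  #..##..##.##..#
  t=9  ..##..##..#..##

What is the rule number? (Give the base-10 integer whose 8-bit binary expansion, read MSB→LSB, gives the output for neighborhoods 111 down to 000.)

142

  ###|#  b7=1 t=0,i=10
  ##.|.  b6=0 t=0,i=0
  #.#|.  b5=0 t=0,i=1
  #..|.  b4=0 t=0,i=3
  .##|#  b3=1 t=0,i=6
  .#.|#  b2=1 t=0,i=2
  ..#|#  b1=1 t=0,i=5
  ...|.  b0=0 t=0,i=4
  bits 10001110 = 142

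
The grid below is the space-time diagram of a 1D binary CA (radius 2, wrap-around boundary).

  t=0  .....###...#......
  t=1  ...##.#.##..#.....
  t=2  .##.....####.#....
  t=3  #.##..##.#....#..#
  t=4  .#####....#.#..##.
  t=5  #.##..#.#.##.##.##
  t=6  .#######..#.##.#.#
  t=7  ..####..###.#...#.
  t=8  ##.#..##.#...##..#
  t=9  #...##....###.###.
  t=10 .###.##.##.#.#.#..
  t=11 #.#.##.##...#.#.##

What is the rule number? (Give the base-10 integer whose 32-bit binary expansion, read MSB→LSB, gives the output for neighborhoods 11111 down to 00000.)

  [31] ##### => #  t=4,i=3
  [30] ####. => .  t=2,i=10
  [29] ###.# => .  t=2,i=11
  [28] ###.. => .  t=0,i=7
  [27] ##.## => #  t=3,i=1
  [26] ##.#. => .  t=1,i=5
  [25] ##..# => #  t=1,i=10
  [24] ##... => #  t=0,i=8
  [23] #.### => .  t=5,i=16
  [22] #.##. => #  t=1,i=8
  [21] #.#.# => .  t=1,i=6
  [20] #.#.. => .  t=2,i=13
  [19] #..## => #  t=3,i=5
  [18] #..#. => #  t=1,i=11
  [17] #...# => #  t=0,i=9
  [16] #.... => .  t=0,i=13
  [15] .#### => #  t=2,i=9
  [14] .###. => #  t=0,i=6
  [13] .##.# => .  t=1,i=4
  [12] .##.. => #  t=1,i=9
  [11] .#.## => .  t=1,i=7
  [10] .#.#. => #  t=4,i=11
  [9] .#..# => #  t=3,i=15
  [8] .#... => #  t=0,i=12
  [7] ..### => .  t=0,i=5
  [6] ..##. => .  t=1,i=3
  [5] ..#.# => #  t=4,i=10
  [4] ..#.. => .  t=0,i=11
  [3] ...## => #  t=0,i=4
  [2] ...#. => .  t=0,i=10
  [1] ....# => #  t=0,i=3
  [0] ..... => .  t=0,i=0
  bits 10001011010011101101011100101010 = 2337199914

2337199914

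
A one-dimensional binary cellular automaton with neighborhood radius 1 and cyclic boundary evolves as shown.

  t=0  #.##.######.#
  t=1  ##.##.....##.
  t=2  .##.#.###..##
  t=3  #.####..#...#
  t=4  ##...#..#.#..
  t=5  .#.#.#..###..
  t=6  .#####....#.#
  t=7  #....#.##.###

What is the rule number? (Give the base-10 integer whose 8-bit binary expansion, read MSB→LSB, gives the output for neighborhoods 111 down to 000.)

  [7] ### => .  t=0,i=6
  [6] ##. => #  t=0,i=0
  [5] #.# => #  t=0,i=1
  [4] #.. => .  t=1,i=5
  [3] .## => .  t=0,i=2
  [2] .#. => #  t=2,i=4
  [1] ..# => .  t=1,i=9
  [0] ... => #  t=1,i=6
  bits 01100101 = 101

101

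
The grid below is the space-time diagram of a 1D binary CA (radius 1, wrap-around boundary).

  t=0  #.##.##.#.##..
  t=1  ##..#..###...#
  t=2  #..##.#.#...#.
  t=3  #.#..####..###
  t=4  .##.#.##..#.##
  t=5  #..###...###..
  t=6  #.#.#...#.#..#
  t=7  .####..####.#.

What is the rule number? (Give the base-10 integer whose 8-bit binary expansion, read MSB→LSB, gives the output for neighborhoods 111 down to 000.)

166

  ###|#  b7=1 t=1,i=0
  ##.|.  b6=0 t=0,i=3
  #.#|#  b5=1 t=0,i=1
  #..|.  b4=0 t=0,i=12
  .##|.  b3=0 t=0,i=2
  .#.|#  b2=1 t=0,i=0
  ..#|#  b1=1 t=0,i=13
  ...|.  b0=0 t=1,i=11
  bits 10100110 = 166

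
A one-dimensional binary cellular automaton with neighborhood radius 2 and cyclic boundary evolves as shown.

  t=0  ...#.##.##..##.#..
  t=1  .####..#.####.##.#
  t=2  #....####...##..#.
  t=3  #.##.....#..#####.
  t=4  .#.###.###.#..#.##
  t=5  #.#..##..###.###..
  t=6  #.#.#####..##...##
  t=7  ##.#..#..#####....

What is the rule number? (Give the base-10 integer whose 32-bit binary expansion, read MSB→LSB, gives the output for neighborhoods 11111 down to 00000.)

2937919606

  #####|#  b31=1 t=3,i=14
  ####.|.  b30=0 t=1,i=3
  ###.#|#  b29=1 t=1,i=12
  ###..|.  b28=0 t=1,i=4
  ##.##|#  b27=1 t=0,i=7
  ##.#.|#  b26=1 t=0,i=14
  ##..#|#  b25=1 t=0,i=10
  ##...|#  b24=1 t=2,i=9
  #.###|.  b23=0 t=1,i=1
  #.##.|.  b22=0 t=0,i=5
  #.#.#|.  b21=0 t=1,i=17
  #.#..|#  b20=1 t=0,i=15
  #..##|#  b19=1 t=0,i=11
  #..#.|#  b18=1 t=1,i=6
  #...#|.  b17=0 t=2,i=10
  #....|#  b16=1 t=0,i=17
  .####|.  b15=0 t=1,i=2
  .###.|.  b14=0 t=4,i=4
  .##.#|.  b13=0 t=0,i=6
  .##..|#  b12=1 t=0,i=9
  .#.##|#  b11=1 t=0,i=4
  .#.#.|.  b10=0 t=2,i=17
  .#..#|.  b9=0 t=3,i=10
  .#...|.  b8=0 t=0,i=16
  ..###|.  b7=0 t=2,i=5
  ..##.|#  b6=1 t=0,i=12
  ..#.#|#  b5=1 t=0,i=3
  ..#..|#  b4=1 t=3,i=9
  ...##|.  b3=0 t=2,i=4
  ...#.|#  b2=1 t=0,i=2
  ....#|#  b1=1 t=0,i=1
  .....|.  b0=0 t=0,i=0
  bits 10101111000111010001100001110110 = 2937919606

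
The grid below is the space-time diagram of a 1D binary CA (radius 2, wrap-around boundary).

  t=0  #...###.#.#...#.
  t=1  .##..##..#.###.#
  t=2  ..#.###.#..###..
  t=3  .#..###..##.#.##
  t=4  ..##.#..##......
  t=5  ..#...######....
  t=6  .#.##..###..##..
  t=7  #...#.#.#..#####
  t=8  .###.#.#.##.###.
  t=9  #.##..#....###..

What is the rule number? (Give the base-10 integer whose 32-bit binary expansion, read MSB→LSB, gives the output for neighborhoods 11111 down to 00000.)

  #####|#  b31=1 t=5,i=8
  ####.|.  b30=0 t=5,i=10
  ###.#|#  b29=1 t=0,i=6
  ###..|.  b28=0 t=2,i=13
  ##.##|#  b27=1 t=8,i=11
  ##.#.|.  b26=0 t=0,i=7
  ##..#|.  b25=0 t=1,i=3
  ##...|#  b24=1 t=2,i=14
  #.###|#  b23=1 t=1,i=11
  #.##.|.  b22=0 t=1,i=1
  #.#.#|.  b21=0 t=0,i=8
  #.#..|.  b20=0 t=0,i=0
  #..##|#  b19=1 t=1,i=4
  #..#.|#  b18=1 t=1,i=8
  #...#|#  b17=1 t=0,i=2
  #....|#  b16=1 t=2,i=15
  .####|#  b15=1 t=5,i=7
  .###.|#  b14=1 t=0,i=5
  .##.#|.  b13=0 t=3,i=10
  .##..|#  b12=1 t=1,i=2
  .#.##|.  b11=0 t=1,i=0
  .#.#.|#  b10=1 t=0,i=9
  .#..#|#  b9=1 t=2,i=9
  .#...|#  b8=1 t=0,i=1
  ..###|.  b7=0 t=0,i=4
  ..##.|#  b6=1 t=1,i=5
  ..#.#|.  b5=0 t=0,i=14
  ..#..|.  b4=0 t=5,i=2
  ...##|.  b3=0 t=0,i=3
  ...#.|#  b2=1 t=0,i=13
  ....#|.  b1=0 t=2,i=0
  .....|.  b0=0 t=4,i=12
  bits 10101001100011111101011101000100 = 2844776260

2844776260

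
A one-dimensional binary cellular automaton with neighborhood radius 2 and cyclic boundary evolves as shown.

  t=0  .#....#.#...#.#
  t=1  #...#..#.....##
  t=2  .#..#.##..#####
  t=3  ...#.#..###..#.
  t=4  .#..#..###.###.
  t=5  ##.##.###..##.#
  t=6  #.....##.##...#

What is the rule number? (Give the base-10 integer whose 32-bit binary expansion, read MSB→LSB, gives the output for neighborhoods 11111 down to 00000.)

  ##### -> .   bit 31 = 0  t=2,i=12
  ####. -> #   bit 30 = 1  t=2,i=13
  ###.# -> .   bit 29 = 0  t=2,i=14
  ###.. -> .   bit 28 = 0  t=1,i=0
  ##.## -> .   bit 27 = 0  t=4,i=10
  ##.#. -> .   bit 26 = 0  t=2,i=0
  ##..# -> #   bit 25 = 1  t=2,i=8
  ##... -> #   bit 24 = 1  t=1,i=1
  #.### -> #   bit 23 = 1  t=4,i=11
  #.##. -> .   bit 22 = 0  t=2,i=6
  #.#.# -> #   bit 21 = 1  t=0,i=14
  #.#.. -> .   bit 20 = 0  t=0,i=1
  #..## -> #   bit 19 = 1  t=2,i=9
  #..#. -> #   bit 18 = 1  t=1,i=6
  #...# -> .   bit 17 = 0  t=0,i=10
  #.... -> .   bit 16 = 0  t=0,i=3
  .#### -> .   bit 15 = 0  t=2,i=11
  .###. -> #   bit 14 = 1  t=1,i=14
  .##.# -> .   bit 13 = 0  t=5,i=4
  .##.. -> .   bit 12 = 0  t=2,i=7
  .#.## -> #   bit 11 = 1  t=2,i=5
  .#.#. -> #   bit 10 = 1  t=0,i=0
  .#..# -> .   bit 9 = 0  t=1,i=5
  .#... -> .   bit 8 = 0  t=0,i=2
  ..### -> #   bit 7 = 1  t=1,i=13
  ..##. -> .   bit 6 = 0  t=5,i=11
  ..#.# -> .   bit 5 = 0  t=0,i=6
  ..#.. -> #   bit 4 = 1  t=1,i=4
  ...## -> #   bit 3 = 1  t=1,i=12
  ...#. -> .   bit 2 = 0  t=0,i=5
  ....# -> #   bit 1 = 1  t=0,i=4
  ..... -> #   bit 0 = 1  t=1,i=10
  bits 01000011101011000100110010011011 = 1135365275

1135365275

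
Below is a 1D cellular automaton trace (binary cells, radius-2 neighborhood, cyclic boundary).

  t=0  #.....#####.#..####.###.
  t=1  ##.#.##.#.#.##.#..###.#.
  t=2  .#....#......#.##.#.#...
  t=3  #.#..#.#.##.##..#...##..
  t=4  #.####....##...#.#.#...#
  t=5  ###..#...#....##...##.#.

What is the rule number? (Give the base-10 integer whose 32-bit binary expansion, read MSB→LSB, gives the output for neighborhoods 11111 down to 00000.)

3096716205

  nb #####: next=#  (t=0,i=8, bit31=1)
  nb ####.: next=.  (t=0,i=9, bit30=0)
  nb ###.#: next=#  (t=0,i=10, bit29=1)
  nb ###..: next=#  (t=4,i=5, bit28=1)
  nb ##.##: next=#  (t=0,i=19, bit27=1)
  nb ##.#.: next=.  (t=0,i=11, bit26=0)
  nb ##..#: next=.  (t=3,i=14, bit25=0)
  nb ##...: next=.  (t=4,i=6, bit24=0)
  nb #.###: next=#  (t=0,i=20, bit23=1)
  nb #.##.: next=.  (t=1,i=0, bit22=0)
  nb #.#.#: next=.  (t=1,i=3, bit21=0)
  nb #.#..: next=#  (t=0,i=0, bit20=1)
  nb #..##: next=.  (t=0,i=14, bit19=0)
  nb #..#.: next=#  (t=3,i=4, bit18=1)
  nb #...#: next=.  (t=3,i=18, bit17=0)
  nb #....: next=.  (t=0,i=2, bit16=0)
  nb .####: next=.  (t=0,i=7, bit15=0)
  nb .###.: next=.  (t=0,i=21, bit14=0)
  nb .##.#: next=#  (t=1,i=1, bit13=1)
  nb .##..: next=.  (t=3,i=13, bit12=0)
  nb .#.##: next=.  (t=1,i=4, bit11=0)
  nb .#.#.: next=.  (t=1,i=9, bit10=0)
  nb .#..#: next=#  (t=0,i=13, bit9=1)
  nb .#...: next=#  (t=0,i=1, bit8=1)
  nb ..###: next=#  (t=0,i=6, bit7=1)
  nb ..##.: next=.  (t=3,i=20, bit6=0)
  nb ..#.#: next=#  (t=2,i=13, bit5=1)
  nb ..#..: next=.  (t=2,i=1, bit4=0)
  nb ...##: next=#  (t=0,i=5, bit3=1)
  nb ...#.: next=#  (t=2,i=0, bit2=1)
  nb ....#: next=.  (t=0,i=4, bit1=0)
  nb .....: next=#  (t=0,i=3, bit0=1)
  bits 10111000100101000010001110101101 = 3096716205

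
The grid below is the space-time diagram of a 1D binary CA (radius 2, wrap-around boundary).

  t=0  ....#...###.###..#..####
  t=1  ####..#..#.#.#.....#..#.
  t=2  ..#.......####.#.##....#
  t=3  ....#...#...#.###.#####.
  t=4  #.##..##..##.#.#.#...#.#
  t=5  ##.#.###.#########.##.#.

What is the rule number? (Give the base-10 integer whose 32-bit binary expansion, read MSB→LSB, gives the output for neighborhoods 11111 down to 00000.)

  nb #####: next=.  (t=3,i=20, bit31=0)
  nb ####.: next=#  (t=0,i=22, bit30=1)
  nb ###.#: next=.  (t=0,i=10, bit29=0)
  nb ###..: next=.  (t=0,i=14, bit28=0)
  nb ##.##: next=#  (t=0,i=11, bit27=1)
  nb ##.#.: next=#  (t=2,i=14, bit26=1)
  nb ##..#: next=.  (t=0,i=15, bit25=0)
  nb ##...: next=#  (t=0,i=0, bit24=1)
  nb #.###: next=.  (t=0,i=12, bit23=0)
  nb #.##.: next=.  (t=2,i=17, bit22=0)
  nb #.#.#: next=#  (t=1,i=11, bit21=1)
  nb #.#..: next=#  (t=1,i=13, bit20=1)
  nb #..##: next=#  (t=0,i=19, bit19=1)
  nb #..#.: next=.  (t=0,i=16, bit18=0)
  nb #...#: next=#  (t=0,i=6, bit17=1)
  nb #....: next=#  (t=0,i=1, bit16=1)
  nb .####: next=.  (t=0,i=21, bit15=0)
  nb .###.: next=#  (t=0,i=9, bit14=1)
  nb .##.#: next=#  (t=4,i=0, bit13=1)
  nb .##..: next=#  (t=2,i=18, bit12=1)
  nb .#.##: next=#  (t=1,i=23, bit11=1)
  nb .#.#.: next=#  (t=1,i=10, bit10=1)
  nb .#..#: next=.  (t=0,i=18, bit9=0)
  nb .#...: next=.  (t=0,i=5, bit8=0)
  nb ..###: next=.  (t=0,i=8, bit7=0)
  nb ..##.: next=#  (t=4,i=6, bit6=1)
  nb ..#.#: next=.  (t=1,i=9, bit5=0)
  nb ..#..: next=.  (t=0,i=4, bit4=0)
  nb ...##: next=.  (t=0,i=7, bit3=0)
  nb ...#.: next=#  (t=0,i=3, bit2=1)
  nb ....#: next=#  (t=0,i=2, bit1=1)
  nb .....: next=.  (t=1,i=16, bit0=0)
  bits 01001101001110110111110001000110 = 1295744070

1295744070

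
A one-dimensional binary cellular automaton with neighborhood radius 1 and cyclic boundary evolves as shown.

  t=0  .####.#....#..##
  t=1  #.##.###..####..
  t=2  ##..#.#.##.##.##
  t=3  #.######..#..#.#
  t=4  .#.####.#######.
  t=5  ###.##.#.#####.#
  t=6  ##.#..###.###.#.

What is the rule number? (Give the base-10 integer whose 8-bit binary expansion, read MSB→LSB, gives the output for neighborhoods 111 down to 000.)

182

  ###|#  b7=1 t=0,i=2
  ##.|.  b6=0 t=0,i=4
  #.#|#  b5=1 t=0,i=0
  #..|#  b4=1 t=0,i=7
  .##|.  b3=0 t=0,i=1
  .#.|#  b2=1 t=0,i=6
  ..#|#  b1=1 t=0,i=10
  ...|.  b0=0 t=0,i=8
  bits 10110110 = 182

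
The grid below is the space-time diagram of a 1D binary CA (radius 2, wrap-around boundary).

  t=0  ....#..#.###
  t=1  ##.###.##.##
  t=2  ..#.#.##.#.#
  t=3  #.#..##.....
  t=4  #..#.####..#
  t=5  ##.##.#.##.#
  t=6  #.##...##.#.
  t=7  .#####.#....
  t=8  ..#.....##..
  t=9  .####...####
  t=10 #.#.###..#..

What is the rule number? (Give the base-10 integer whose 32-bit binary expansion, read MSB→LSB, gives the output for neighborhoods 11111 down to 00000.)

  [31] ##### => .  t=7,i=3
  [30] ####. => .  t=1,i=0
  [29] ###.# => .  t=1,i=1
  [28] ###.. => #  t=0,i=11
  [27] ##.## => #  t=1,i=2
  [26] ##.#. => .  t=2,i=8
  [25] ##..# => #  t=4,i=1
  [24] ##... => #  t=0,i=0
  [23] #.### => .  t=0,i=9
  [22] #.##. => #  t=1,i=7
  [21] #.#.# => .  t=2,i=4
  [20] #.#.. => .  t=2,i=11
  [19] #..## => .  t=3,i=4
  [18] #..#. => .  t=0,i=6
  [17] #...# => #  t=6,i=5
  [16] #.... => #  t=0,i=1
  [15] .#### => #  t=1,i=11
  [14] .###. => #  t=0,i=10
  [13] .##.# => .  t=1,i=8
  [12] .##.. => #  t=3,i=6
  [11] .#.## => #  t=0,i=8
  [10] .#.#. => .  t=2,i=3
  [9] .#..# => #  t=0,i=5
  [8] .#... => #  t=7,i=8
  [7] ..### => .  t=7,i=1
  [6] ..##. => #  t=3,i=5
  [5] ..#.# => #  t=0,i=7
  [4] ..#.. => #  t=0,i=4
  [3] ...## => .  t=6,i=6
  [2] ...#. => #  t=0,i=3
  [1] ....# => .  t=0,i=2
  [0] ..... => .  t=3,i=9
  bits 00011011010000111101101101110100 = 457431924

457431924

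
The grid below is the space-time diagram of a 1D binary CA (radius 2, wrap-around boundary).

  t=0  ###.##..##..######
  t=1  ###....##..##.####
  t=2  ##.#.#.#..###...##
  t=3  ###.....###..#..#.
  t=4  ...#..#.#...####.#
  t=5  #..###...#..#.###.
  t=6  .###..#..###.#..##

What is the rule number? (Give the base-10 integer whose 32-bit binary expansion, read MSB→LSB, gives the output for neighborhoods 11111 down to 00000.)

  [31] ##### => #  t=0,i=0
  [30] ####. => #  t=0,i=1
  [29] ###.# => #  t=0,i=2
  [28] ###.. => .  t=1,i=2
  [27] ##.## => .  t=0,i=3
  [26] ##.#. => #  t=2,i=2
  [25] ##..# => .  t=0,i=6
  [24] ##... => #  t=1,i=3
  [23] #.### => .  t=1,i=14
  [22] #.##. => .  t=0,i=4
  [21] #.#.# => .  t=2,i=3
  [20] #.#.. => .  t=2,i=7
  [19] #..## => #  t=0,i=7
  [18] #..#. => #  t=3,i=12
  [17] #...# => .  t=2,i=14
  [16] #.... => .  t=1,i=4
  [15] .#### => .  t=0,i=13
  [14] .###. => .  t=2,i=11
  [13] .##.# => #  t=1,i=12
  [12] .##.. => .  t=0,i=5
  [11] .#.## => #  t=3,i=17
  [10] .#.#. => .  t=2,i=4
  [9] .#..# => #  t=2,i=8
  [8] .#... => #  t=4,i=0
  [7] ..### => #  t=0,i=12
  [6] ..##. => #  t=0,i=8
  [5] ..#.# => .  t=3,i=16
  [4] ..#.. => #  t=3,i=13
  [3] ...## => .  t=1,i=6
  [2] ...#. => .  t=4,i=2
  [1] ....# => #  t=1,i=5
  [0] ..... => .  t=3,i=5
  bits 11100101000011000010101111010010 = 3842780114

3842780114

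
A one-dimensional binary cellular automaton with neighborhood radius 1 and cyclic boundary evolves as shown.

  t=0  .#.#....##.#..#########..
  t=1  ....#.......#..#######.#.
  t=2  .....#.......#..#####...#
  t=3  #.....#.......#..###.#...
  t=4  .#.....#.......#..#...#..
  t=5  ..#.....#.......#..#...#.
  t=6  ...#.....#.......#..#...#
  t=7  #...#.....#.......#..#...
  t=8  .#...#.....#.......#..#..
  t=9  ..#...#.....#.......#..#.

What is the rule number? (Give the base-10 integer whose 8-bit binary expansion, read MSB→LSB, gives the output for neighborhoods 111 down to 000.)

  ###|#  b7=1 t=0,i=15
  ##.|.  b6=0 t=0,i=9
  #.#|.  b5=0 t=0,i=2
  #..|#  b4=1 t=0,i=4
  .##|.  b3=0 t=0,i=8
  .#.|.  b2=0 t=0,i=1
  ..#|.  b1=0 t=0,i=0
  ...|.  b0=0 t=0,i=5
  bits 10010000 = 144

144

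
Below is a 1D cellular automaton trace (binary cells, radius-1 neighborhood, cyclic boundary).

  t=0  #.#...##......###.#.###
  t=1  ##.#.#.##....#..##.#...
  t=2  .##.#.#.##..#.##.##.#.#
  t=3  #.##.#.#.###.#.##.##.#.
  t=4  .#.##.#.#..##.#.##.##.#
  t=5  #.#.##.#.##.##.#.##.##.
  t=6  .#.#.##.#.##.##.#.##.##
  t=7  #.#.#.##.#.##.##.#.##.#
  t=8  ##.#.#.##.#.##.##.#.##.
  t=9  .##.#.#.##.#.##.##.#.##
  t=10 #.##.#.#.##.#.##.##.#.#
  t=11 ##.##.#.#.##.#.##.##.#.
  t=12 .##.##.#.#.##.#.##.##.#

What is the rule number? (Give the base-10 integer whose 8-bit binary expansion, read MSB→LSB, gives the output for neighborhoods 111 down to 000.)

  nb ###: next=.  (t=0,i=15, bit7=0)
  nb ##.: next=#  (t=0,i=0, bit6=1)
  nb #.#: next=#  (t=0,i=1, bit5=1)
  nb #..: next=#  (t=0,i=3, bit4=1)
  nb .##: next=.  (t=0,i=6, bit3=0)
  nb .#.: next=.  (t=0,i=2, bit2=0)
  nb ..#: next=#  (t=0,i=5, bit1=1)
  nb ...: next=.  (t=0,i=4, bit0=0)
  bits 01110010 = 114

114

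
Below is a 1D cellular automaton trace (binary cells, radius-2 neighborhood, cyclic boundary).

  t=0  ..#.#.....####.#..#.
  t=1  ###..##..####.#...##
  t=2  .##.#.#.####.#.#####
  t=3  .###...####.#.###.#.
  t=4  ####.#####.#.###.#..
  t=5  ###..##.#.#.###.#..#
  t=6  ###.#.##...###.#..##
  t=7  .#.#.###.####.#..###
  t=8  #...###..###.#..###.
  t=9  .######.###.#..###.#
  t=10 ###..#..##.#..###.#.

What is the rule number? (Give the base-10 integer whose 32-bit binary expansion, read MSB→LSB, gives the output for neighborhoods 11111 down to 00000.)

1422653884

  [31] ##### => .  t=1,i=0
  [30] ####. => #  t=0,i=12
  [29] ###.# => .  t=0,i=13
  [28] ###.. => #  t=1,i=2
  [27] ##.## => .  t=2,i=0
  [26] ##.#. => #  t=0,i=14
  [25] ##..# => .  t=1,i=3
  [24] ##... => .  t=3,i=4
  [23] #.### => #  t=2,i=8
  [22] #.##. => #  t=2,i=1
  [21] #.#.# => .  t=2,i=4
  [20] #.#.. => .  t=0,i=4
  [19] #..## => #  t=1,i=4
  [18] #..#. => .  t=0,i=17
  [17] #...# => #  t=0,i=0
  [16] #.... => #  t=0,i=6
  [15] .#### => #  t=0,i=11
  [14] .###. => #  t=3,i=2
  [13] .##.# => #  t=2,i=2
  [12] .##.. => #  t=1,i=6
  [11] .#.## => #  t=2,i=7
  [10] .#.#. => .  t=0,i=3
  [9] .#..# => .  t=0,i=16
  [8] .#... => #  t=0,i=5
  [7] ..### => #  t=0,i=10
  [6] ..##. => .  t=1,i=5
  [5] ..#.# => #  t=0,i=2
  [4] ..#.. => #  t=0,i=18
  [3] ...## => #  t=0,i=9
  [2] ...#. => #  t=0,i=1
  [1] ....# => .  t=0,i=8
  [0] ..... => .  t=0,i=7
  bits 01010100110010111111100110111100 = 1422653884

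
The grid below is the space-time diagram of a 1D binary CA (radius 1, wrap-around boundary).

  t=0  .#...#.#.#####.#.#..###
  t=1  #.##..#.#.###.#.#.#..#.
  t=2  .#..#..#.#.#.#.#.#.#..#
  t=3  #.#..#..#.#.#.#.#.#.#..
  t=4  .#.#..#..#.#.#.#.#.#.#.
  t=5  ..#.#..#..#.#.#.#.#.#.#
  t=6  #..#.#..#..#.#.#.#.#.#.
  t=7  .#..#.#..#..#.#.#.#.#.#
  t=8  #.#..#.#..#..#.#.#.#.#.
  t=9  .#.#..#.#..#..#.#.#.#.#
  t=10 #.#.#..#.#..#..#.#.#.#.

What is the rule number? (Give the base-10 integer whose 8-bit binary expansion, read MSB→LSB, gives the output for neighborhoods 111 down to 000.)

  nb ###: next=#  (t=0,i=10, bit7=1)
  nb ##.: next=.  (t=0,i=13, bit6=0)
  nb #.#: next=#  (t=0,i=0, bit5=1)
  nb #..: next=#  (t=0,i=2, bit4=1)
  nb .##: next=.  (t=0,i=9, bit3=0)
  nb .#.: next=.  (t=0,i=1, bit2=0)
  nb ..#: next=.  (t=0,i=4, bit1=0)
  nb ...: next=#  (t=0,i=3, bit0=1)
  bits 10110001 = 177

177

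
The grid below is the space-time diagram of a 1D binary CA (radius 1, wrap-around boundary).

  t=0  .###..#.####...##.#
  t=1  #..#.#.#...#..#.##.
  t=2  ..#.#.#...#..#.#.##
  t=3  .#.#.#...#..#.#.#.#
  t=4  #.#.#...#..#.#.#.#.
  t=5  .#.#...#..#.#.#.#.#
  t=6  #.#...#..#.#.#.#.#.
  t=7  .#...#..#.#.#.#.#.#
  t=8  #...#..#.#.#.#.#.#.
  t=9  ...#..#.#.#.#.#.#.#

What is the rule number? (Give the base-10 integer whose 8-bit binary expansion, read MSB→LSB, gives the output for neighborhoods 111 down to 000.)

  nb ###: next=.  (t=0,i=2, bit7=0)
  nb ##.: next=#  (t=0,i=3, bit6=1)
  nb #.#: next=#  (t=0,i=0, bit5=1)
  nb #..: next=.  (t=0,i=4, bit4=0)
  nb .##: next=.  (t=0,i=1, bit3=0)
  nb .#.: next=.  (t=0,i=6, bit2=0)
  nb ..#: next=#  (t=0,i=5, bit1=1)
  nb ...: next=.  (t=0,i=13, bit0=0)
  bits 01100010 = 98

98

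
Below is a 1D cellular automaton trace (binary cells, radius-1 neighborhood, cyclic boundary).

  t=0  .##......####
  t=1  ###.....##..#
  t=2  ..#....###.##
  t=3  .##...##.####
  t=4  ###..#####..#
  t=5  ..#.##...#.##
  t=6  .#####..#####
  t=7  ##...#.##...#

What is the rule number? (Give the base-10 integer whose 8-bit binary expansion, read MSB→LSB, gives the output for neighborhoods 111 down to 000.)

110

  [7] ### => .  t=0,i=10
  [6] ##. => #  t=0,i=2
  [5] #.# => #  t=0,i=0
  [4] #.. => .  t=0,i=3
  [3] .## => #  t=0,i=1
  [2] .#. => #  t=2,i=2
  [1] ..# => #  t=0,i=8
  [0] ... => .  t=0,i=4
  bits 01101110 = 110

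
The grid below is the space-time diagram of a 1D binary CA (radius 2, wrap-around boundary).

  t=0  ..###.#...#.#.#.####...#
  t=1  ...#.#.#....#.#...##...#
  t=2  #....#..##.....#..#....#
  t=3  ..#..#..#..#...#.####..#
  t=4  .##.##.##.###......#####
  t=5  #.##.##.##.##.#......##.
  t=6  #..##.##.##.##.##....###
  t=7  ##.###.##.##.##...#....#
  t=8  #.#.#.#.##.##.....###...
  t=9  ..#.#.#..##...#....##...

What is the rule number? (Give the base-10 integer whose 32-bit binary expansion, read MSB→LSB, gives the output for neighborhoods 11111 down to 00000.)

  ##### -> #   bit 31 = 1  t=4,i=21
  ####. -> #   bit 30 = 1  t=0,i=18
  ###.# -> .   bit 29 = 0  t=0,i=4
  ###.. -> #   bit 28 = 1  t=0,i=19
  ##.## -> #   bit 27 = 1  t=4,i=0
  ##.#. -> #   bit 26 = 1  t=0,i=5
  ##..# -> #   bit 25 = 1  t=3,i=21
  ##... -> .   bit 24 = 0  t=0,i=20
  #.### -> .   bit 23 = 0  t=0,i=16
  #.##. -> .   bit 22 = 0  t=4,i=1
  #.#.# -> #   bit 21 = 1  t=0,i=12
  #.#.. -> .   bit 20 = 0  t=0,i=6
  #..## -> .   bit 19 = 0  t=0,i=1
  #..#. -> #   bit 18 = 1  t=2,i=17
  #...# -> .   bit 17 = 0  t=0,i=8
  #.... -> #   bit 16 = 1  t=1,i=9
  .#### -> .   bit 15 = 0  t=0,i=17
  .###. -> #   bit 14 = 1  t=0,i=3
  .##.# -> #   bit 13 = 1  t=4,i=2
  .##.. -> .   bit 12 = 0  t=1,i=19
  .#.## -> .   bit 11 = 0  t=0,i=15
  .#.#. -> .   bit 10 = 0  t=0,i=11
  .#..# -> .   bit 9 = 0  t=0,i=0
  .#... -> #   bit 8 = 1  t=0,i=7
  ..### -> .   bit 7 = 0  t=0,i=2
  ..##. -> #   bit 6 = 1  t=1,i=18
  ..#.# -> .   bit 5 = 0  t=0,i=10
  ..#.. -> #   bit 4 = 1  t=0,i=23
  ...## -> .   bit 3 = 0  t=1,i=17
  ...#. -> .   bit 2 = 0  t=0,i=9
  ....# -> .   bit 1 = 0  t=1,i=10
  ..... -> .   bit 0 = 0  t=2,i=12
  bits 11011110001001010110000101010000 = 3726991696

3726991696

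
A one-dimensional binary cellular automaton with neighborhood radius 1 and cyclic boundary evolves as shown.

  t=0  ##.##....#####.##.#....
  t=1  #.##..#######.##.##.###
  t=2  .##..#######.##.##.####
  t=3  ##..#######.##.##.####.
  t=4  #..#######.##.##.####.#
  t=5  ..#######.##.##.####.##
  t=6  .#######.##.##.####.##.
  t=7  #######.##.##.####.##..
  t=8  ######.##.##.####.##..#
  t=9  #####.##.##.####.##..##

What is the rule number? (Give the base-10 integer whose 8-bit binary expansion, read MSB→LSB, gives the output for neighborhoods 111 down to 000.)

175

  ###|#  b7=1 t=0,i=10
  ##.|.  b6=0 t=0,i=1
  #.#|#  b5=1 t=0,i=2
  #..|.  b4=0 t=0,i=5
  .##|#  b3=1 t=0,i=0
  .#.|#  b2=1 t=0,i=18
  ..#|#  b1=1 t=0,i=8
  ...|#  b0=1 t=0,i=6
  bits 10101111 = 175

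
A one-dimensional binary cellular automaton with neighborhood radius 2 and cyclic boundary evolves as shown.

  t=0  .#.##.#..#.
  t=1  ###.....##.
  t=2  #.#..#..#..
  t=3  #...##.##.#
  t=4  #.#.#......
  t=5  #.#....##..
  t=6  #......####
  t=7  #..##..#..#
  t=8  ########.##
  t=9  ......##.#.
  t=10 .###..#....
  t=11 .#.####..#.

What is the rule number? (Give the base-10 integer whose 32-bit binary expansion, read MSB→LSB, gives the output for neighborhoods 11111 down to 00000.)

1924012273

  [31] ##### => .  t=6,i=9
  [30] ####. => #  t=6,i=10
  [29] ###.# => #  t=8,i=7
  [28] ###.. => #  t=1,i=2
  [27] ##.## => .  t=1,i=10
  [26] ##.#. => .  t=0,i=5
  [25] ##..# => #  t=5,i=9
  [24] ##... => .  t=1,i=3
  [23] #.### => #  t=1,i=0
  [22] #.##. => .  t=0,i=3
  [21] #.#.# => #  t=4,i=2
  [20] #.#.. => .  t=0,i=6
  [19] #..## => #  t=7,i=2
  [18] #..#. => #  t=0,i=0
  [17] #...# => #  t=3,i=2
  [16] #.... => .  t=1,i=4
  [15] .#### => .  t=6,i=8
  [14] .###. => .  t=1,i=1
  [13] .##.# => .  t=0,i=4
  [12] .##.. => #  t=3,i=0
  [11] .#.## => #  t=0,i=2
  [10] .#.#. => .  t=2,i=1
  [9] .#..# => .  t=0,i=7
  [8] .#... => .  t=4,i=5
  [7] ..### => #  t=6,i=7
  [6] ..##. => #  t=1,i=8
  [5] ..#.# => #  t=0,i=1
  [4] ..#.. => #  t=0,i=9
  [3] ...## => .  t=1,i=7
  [2] ...#. => .  t=4,i=10
  [1] ....# => .  t=1,i=6
  [0] ..... => #  t=1,i=5
  bits 01110010101011100001100011110001 = 1924012273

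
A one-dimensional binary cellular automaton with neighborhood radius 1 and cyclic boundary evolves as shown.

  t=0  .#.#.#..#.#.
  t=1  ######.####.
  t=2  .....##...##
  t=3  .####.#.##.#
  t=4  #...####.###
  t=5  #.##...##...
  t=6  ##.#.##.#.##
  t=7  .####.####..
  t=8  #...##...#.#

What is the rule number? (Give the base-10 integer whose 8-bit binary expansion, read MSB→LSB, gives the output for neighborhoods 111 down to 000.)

103

  ###|.  b7=0 t=1,i=1
  ##.|#  b6=1 t=1,i=5
  #.#|#  b5=1 t=0,i=2
  #..|.  b4=0 t=0,i=6
  .##|.  b3=0 t=1,i=0
  .#.|#  b2=1 t=0,i=1
  ..#|#  b1=1 t=0,i=0
  ...|#  b0=1 t=2,i=1
  bits 01100111 = 103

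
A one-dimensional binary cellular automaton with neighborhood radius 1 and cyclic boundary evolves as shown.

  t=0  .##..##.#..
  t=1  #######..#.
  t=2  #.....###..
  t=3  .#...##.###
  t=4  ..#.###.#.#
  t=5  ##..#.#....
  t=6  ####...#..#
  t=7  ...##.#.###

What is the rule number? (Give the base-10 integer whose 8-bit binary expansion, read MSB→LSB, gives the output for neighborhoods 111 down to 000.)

90

  ### -> .   bit 7 = 0  t=1,i=1
  ##. -> #   bit 6 = 1  t=0,i=2
  #.# -> .   bit 5 = 0  t=0,i=7
  #.. -> #   bit 4 = 1  t=0,i=3
  .## -> #   bit 3 = 1  t=0,i=1
  .#. -> .   bit 2 = 0  t=0,i=8
  ..# -> #   bit 1 = 1  t=0,i=0
  ... -> .   bit 0 = 0  t=0,i=10
  bits 01011010 = 90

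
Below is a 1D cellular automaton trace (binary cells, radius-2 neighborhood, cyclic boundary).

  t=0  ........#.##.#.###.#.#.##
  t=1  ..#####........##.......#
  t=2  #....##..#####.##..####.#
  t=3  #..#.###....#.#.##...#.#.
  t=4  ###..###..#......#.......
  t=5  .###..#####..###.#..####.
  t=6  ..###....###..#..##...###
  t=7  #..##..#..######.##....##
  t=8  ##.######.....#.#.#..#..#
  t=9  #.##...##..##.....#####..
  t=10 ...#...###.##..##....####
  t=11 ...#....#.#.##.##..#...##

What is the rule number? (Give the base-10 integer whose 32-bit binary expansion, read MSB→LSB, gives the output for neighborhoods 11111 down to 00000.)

  #####|.  b31=0 t=1,i=4
  ####.|#  b30=1 t=1,i=5
  ###.#|.  b29=0 t=0,i=17
  ###..|#  b28=1 t=1,i=6
  ##.##|#  b27=1 t=2,i=14
  ##.#.|.  b26=0 t=0,i=12
  ##..#|#  b25=1 t=2,i=7
  ##...|.  b24=0 t=0,i=0
  #.###|#  b23=1 t=0,i=15
  #.##.|.  b22=0 t=0,i=10
  #.#.#|.  b21=0 t=0,i=13
  #.#..|#  b20=1 t=3,i=0
  #..##|.  b19=0 t=1,i=1
  #..#.|#  b18=1 t=3,i=2
  #...#|.  b17=0 t=3,i=19
  #....|.  b16=0 t=0,i=1
  .####|.  b15=0 t=1,i=3
  .###.|#  b14=1 t=0,i=16
  .##.#|.  b13=0 t=0,i=11
  .##..|#  b12=1 t=0,i=24
  .#.##|.  b11=0 t=0,i=9
  .#.#.|.  b10=0 t=0,i=20
  .#..#|#  b9=1 t=1,i=0
  .#...|.  b8=0 t=4,i=11
  ..###|.  b7=0 t=1,i=2
  ..##.|#  b6=1 t=1,i=15
  ..#.#|.  b5=0 t=0,i=8
  ..#..|#  b4=1 t=1,i=24
  ...##|.  b3=0 t=1,i=14
  ...#.|.  b2=0 t=0,i=7
  ....#|#  b1=1 t=0,i=6
  .....|#  b0=1 t=0,i=2
  bits 01011010100101000101001001010011 = 1519669843

1519669843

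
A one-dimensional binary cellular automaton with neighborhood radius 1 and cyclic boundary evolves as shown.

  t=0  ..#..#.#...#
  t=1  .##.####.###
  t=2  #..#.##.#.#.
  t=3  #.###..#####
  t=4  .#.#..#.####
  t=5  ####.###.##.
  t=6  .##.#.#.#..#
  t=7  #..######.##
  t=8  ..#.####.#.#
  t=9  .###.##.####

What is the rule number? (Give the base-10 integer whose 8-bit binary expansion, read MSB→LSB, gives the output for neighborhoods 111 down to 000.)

  [7] ### => #  t=1,i=5
  [6] ##. => .  t=1,i=2
  [5] #.# => #  t=0,i=6
  [4] #.. => .  t=0,i=0
  [3] .## => .  t=1,i=1
  [2] .#. => #  t=0,i=2
  [1] ..# => #  t=0,i=1
  [0] ... => #  t=0,i=9
  bits 10100111 = 167

167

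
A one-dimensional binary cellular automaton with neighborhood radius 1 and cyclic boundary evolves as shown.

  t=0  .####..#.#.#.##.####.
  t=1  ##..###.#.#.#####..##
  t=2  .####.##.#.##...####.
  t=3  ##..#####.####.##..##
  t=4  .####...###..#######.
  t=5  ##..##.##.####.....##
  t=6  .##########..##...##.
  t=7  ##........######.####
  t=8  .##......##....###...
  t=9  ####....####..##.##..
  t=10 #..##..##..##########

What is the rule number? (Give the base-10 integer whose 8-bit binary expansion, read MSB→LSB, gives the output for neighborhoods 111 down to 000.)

122

  ### -> .   bit 7 = 0  t=0,i=2
  ##. -> #   bit 6 = 1  t=0,i=4
  #.# -> #   bit 5 = 1  t=0,i=8
  #.. -> #   bit 4 = 1  t=0,i=5
  .## -> #   bit 3 = 1  t=0,i=1
  .#. -> .   bit 2 = 0  t=0,i=7
  ..# -> #   bit 1 = 1  t=0,i=0
  ... -> .   bit 0 = 0  t=2,i=14
  bits 01111010 = 122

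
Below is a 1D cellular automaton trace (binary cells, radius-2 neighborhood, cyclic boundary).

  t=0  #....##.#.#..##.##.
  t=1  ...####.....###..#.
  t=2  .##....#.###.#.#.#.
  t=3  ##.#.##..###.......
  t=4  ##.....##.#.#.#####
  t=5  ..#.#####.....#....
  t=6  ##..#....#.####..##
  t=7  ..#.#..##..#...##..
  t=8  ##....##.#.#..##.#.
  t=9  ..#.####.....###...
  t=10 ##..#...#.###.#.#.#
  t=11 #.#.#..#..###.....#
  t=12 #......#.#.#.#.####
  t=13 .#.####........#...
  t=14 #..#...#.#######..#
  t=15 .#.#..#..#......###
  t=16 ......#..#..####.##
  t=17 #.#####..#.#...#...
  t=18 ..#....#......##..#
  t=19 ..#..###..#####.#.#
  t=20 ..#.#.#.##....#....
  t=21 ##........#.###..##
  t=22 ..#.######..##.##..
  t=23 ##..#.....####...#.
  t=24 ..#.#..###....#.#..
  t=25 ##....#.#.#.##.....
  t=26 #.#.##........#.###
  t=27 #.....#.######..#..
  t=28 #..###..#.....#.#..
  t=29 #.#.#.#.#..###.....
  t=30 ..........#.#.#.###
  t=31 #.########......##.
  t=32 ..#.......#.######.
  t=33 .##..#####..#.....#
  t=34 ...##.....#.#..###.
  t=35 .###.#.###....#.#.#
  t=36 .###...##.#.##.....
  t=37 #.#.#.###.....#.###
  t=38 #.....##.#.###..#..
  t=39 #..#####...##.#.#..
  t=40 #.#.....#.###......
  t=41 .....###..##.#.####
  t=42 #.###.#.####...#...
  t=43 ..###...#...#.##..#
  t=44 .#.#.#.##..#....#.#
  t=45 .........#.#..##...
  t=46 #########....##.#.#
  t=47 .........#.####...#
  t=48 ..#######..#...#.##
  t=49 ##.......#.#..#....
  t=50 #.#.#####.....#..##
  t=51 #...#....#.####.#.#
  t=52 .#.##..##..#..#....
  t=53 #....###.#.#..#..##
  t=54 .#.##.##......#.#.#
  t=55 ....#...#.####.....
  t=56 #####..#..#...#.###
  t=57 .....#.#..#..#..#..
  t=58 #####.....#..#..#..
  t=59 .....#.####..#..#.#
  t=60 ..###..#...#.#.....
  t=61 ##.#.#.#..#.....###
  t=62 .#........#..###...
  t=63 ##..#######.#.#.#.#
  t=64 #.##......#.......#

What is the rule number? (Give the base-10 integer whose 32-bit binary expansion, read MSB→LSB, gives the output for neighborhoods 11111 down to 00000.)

  ##### -> .   bit 31 = 0  t=4,i=16
  ####. -> .   bit 30 = 0  t=1,i=5
  ###.# -> #   bit 29 = 1  t=2,i=11
  ###.. -> .   bit 28 = 0  t=1,i=6
  ##.## -> .   bit 27 = 0  t=0,i=15
  ##.#. -> .   bit 26 = 0  t=0,i=7
  ##..# -> #   bit 25 = 1  t=1,i=15
  ##... -> #   bit 24 = 1  t=1,i=7
  #.### -> #   bit 23 = 1  t=2,i=9
  #.##. -> .   bit 22 = 0  t=0,i=16
  #.#.# -> .   bit 21 = 0  t=0,i=8
  #.#.. -> .   bit 20 = 0  t=0,i=0
  #..## -> #   bit 19 = 1  t=0,i=12
  #..#. -> .   bit 18 = 0  t=1,i=16
  #...# -> .   bit 17 = 0  t=7,i=13
  #.... -> .   bit 16 = 0  t=0,i=2
  .#### -> .   bit 15 = 0  t=1,i=4
  .###. -> #   bit 14 = 1  t=1,i=13
  .##.# -> #   bit 13 = 1  t=0,i=6
  .##.. -> .   bit 12 = 0  t=2,i=2
  .#.## -> .   bit 11 = 0  t=2,i=8
  .#.#. -> .   bit 10 = 0  t=0,i=9
  .#..# -> .   bit 9 = 0  t=0,i=11
  .#... -> .   bit 8 = 0  t=0,i=1
  ..### -> .   bit 7 = 0  t=1,i=3
  ..##. -> #   bit 6 = 1  t=0,i=5
  ..#.# -> .   bit 5 = 0  t=2,i=7
  ..#.. -> #   bit 4 = 1  t=1,i=17
  ...## -> #   bit 3 = 1  t=0,i=4
  ...#. -> #   bit 2 = 1  t=2,i=6
  ....# -> #   bit 1 = 1  t=0,i=3
  ..... -> #   bit 0 = 1  t=1,i=9
  bits 00100011100010000110000001011111 = 596140127

596140127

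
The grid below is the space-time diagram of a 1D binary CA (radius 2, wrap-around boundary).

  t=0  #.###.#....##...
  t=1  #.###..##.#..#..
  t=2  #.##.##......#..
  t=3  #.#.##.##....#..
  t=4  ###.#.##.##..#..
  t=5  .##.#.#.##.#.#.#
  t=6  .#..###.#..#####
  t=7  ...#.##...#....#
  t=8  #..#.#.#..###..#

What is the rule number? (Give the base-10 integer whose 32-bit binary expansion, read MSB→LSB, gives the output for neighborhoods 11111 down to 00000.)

  #####|.  b31=0 t=6,i=13
  ####.|.  b30=0 t=6,i=14
  ###.#|#  b29=1 t=0,i=4
  ###..|.  b28=0 t=1,i=4
  ##.##|#  b27=1 t=2,i=4
  ##.#.|.  b26=0 t=0,i=5
  ##..#|#  b25=1 t=1,i=5
  ##...|#  b24=1 t=0,i=13
  #.###|#  b23=1 t=0,i=2
  #.##.|#  b22=1 t=2,i=2
  #.#.#|#  b21=1 t=3,i=2
  #.#..|.  b20=0 t=0,i=6
  #..##|#  b19=1 t=1,i=6
  #..#.|.  b18=0 t=1,i=12
  #...#|.  b17=0 t=0,i=14
  #....|#  b16=1 t=0,i=8
  .####|.  b15=0 t=6,i=12
  .###.|#  b14=1 t=0,i=3
  .##.#|.  b13=0 t=1,i=8
  .##..|.  b12=0 t=0,i=12
  .#.##|.  b11=0 t=0,i=1
  .#.#.|#  b10=1 t=3,i=1
  .#..#|.  b9=0 t=1,i=11
  .#...|#  b8=1 t=0,i=7
  ..###|.  b7=0 t=4,i=0
  ..##.|.  b6=0 t=0,i=11
  ..#.#|#  b5=1 t=0,i=0
  ..#..|#  b4=1 t=1,i=13
  ...##|#  b3=1 t=0,i=10
  ...#.|.  b2=0 t=0,i=15
  ....#|.  b1=0 t=0,i=9
  .....|.  b0=0 t=2,i=9
  bits 00101011111010010100010100111000 = 736707896

736707896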